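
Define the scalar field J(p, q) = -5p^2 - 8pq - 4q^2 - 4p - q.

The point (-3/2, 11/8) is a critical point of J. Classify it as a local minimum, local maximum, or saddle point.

local maximum

The Hessian of J is constant: H = [[-10, -8], [-8, -8]].
det(H) = (-10)·(-8) − (-8)² = 16.
det(H) > 0 and tr(H) = -18 < 0, so H is negative definite and the point is a local maximum.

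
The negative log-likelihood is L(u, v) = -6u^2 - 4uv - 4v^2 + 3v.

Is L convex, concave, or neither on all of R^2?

L is quadratic, so its Hessian is the constant matrix H = [[-12, -4], [-4, -8]].
det(H) = 80, tr(H) = -20.
det(H) > 0 and tr(H) < 0, so H is negative definite everywhere: concave.

concave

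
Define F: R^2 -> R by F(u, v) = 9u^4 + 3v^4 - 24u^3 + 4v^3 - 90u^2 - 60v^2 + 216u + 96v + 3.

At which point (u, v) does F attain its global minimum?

F(u,v) separates as P(u) + Q(v) + 3, so its minimum is min P + min Q + 3.
P'(u) = 36(u - 3)(u - 1)(u + 2) vanishes at u ∈ {-2, 1, 3}; Q'(v) = 12(v - 2)(v - 1)(v + 4) vanishes at v ∈ {-4, 1, 2}.
Local minima of P (where P''>0): P(-2)=-456, P(3)=-81. Local minima of Q: Q(-4)=-832, Q(2)=32.
So the global minimum of F is P(-2) + Q(-4) + 3 = -456 − 832 + 3 = -1285, attained at (-2, -4).

(-2, -4)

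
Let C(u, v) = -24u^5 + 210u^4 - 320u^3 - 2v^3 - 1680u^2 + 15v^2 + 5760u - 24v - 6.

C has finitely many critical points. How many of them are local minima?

2

C separates as a function of u plus a function of v, so ∇C=0 decouples.
∂C/∂u = -120(u - 4)(u - 3)(u - 2)(u + 2) = 0 at u ∈ {-2, 2, 3, 4}; ∂C/∂v = -6(v - 4)(v - 1) = 0 at v ∈ {1, 4}.
The Hessian is diagonal: diag(C_uu, C_vv). Second derivatives: C_uu(-2)=14400, C_uu(2)=-960, C_uu(3)=600, C_uu(4)=-1440; C_vv(1)=18, C_vv(4)=-18.
Local minima occur where both diagonal entries positive: (-2, 1), (3, 1). Count: 2.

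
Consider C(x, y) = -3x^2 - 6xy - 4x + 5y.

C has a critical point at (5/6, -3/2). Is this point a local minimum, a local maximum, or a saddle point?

The Hessian of C is constant: H = [[-6, -6], [-6, 0]].
det(H) = (-6)·0 − (-6)² = -36.
Since det(H) < 0, H is indefinite and the critical point is a saddle point.

saddle point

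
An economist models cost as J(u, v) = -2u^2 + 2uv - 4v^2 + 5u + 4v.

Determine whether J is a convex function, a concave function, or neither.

concave

J is quadratic, so its Hessian is the constant matrix H = [[-4, 2], [2, -8]].
det(H) = 28, tr(H) = -12.
det(H) > 0 and tr(H) < 0, so H is negative definite everywhere: concave.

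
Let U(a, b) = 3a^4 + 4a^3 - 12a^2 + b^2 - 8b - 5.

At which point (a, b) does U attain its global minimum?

(-2, 4)

U(a,b) separates as P(a) + Q(b) − 5, so its minimum is min P + min Q − 5.
P'(a) = 12a(a - 1)(a + 2) vanishes at a ∈ {-2, 0, 1}; Q'(b) = 2b - 8 vanishes at b ∈ {4}.
Local minima of P (where P''>0): P(-2)=-32, P(1)=-5. Local minima of Q: Q(4)=-16.
So the global minimum of U is P(-2) + Q(4) − 5 = -32 − 16 − 5 = -53, attained at (-2, 4).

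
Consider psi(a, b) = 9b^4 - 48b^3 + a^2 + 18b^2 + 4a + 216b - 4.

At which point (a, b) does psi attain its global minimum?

(-2, -1)

psi(a,b) separates as P(a) + Q(b) − 4, so its minimum is min P + min Q − 4.
P'(a) = 2a + 4 vanishes at a ∈ {-2}; Q'(b) = 36(b - 3)(b - 2)(b + 1) vanishes at b ∈ {-1, 2, 3}.
Local minima of P (where P''>0): P(-2)=-4. Local minima of Q: Q(-1)=-141, Q(3)=243.
So the global minimum of psi is P(-2) + Q(-1) − 4 = -4 − 141 − 4 = -149, attained at (-2, -1).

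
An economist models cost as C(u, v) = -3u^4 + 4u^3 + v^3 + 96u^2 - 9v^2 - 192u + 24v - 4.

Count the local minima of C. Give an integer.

1

C separates as a function of u plus a function of v, so ∇C=0 decouples.
∂C/∂u = -12(u - 4)(u - 1)(u + 4) = 0 at u ∈ {-4, 1, 4}; ∂C/∂v = 3(v - 4)(v - 2) = 0 at v ∈ {2, 4}.
The Hessian is diagonal: diag(C_uu, C_vv). Second derivatives: C_uu(-4)=-480, C_uu(1)=180, C_uu(4)=-288; C_vv(2)=-6, C_vv(4)=6.
Local minima occur where both diagonal entries positive: (1, 4). Count: 1.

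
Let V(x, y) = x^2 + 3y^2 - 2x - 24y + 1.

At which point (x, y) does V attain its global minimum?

(1, 4)

V(x,y) separates as P(x) + Q(y) + 1, so its minimum is min P + min Q + 1.
P'(x) = 2x - 2 vanishes at x ∈ {1}; Q'(y) = 6y - 24 vanishes at y ∈ {4}.
Local minima of P (where P''>0): P(1)=-1. Local minima of Q: Q(4)=-48.
So the global minimum of V is P(1) + Q(4) + 1 = -1 − 48 + 1 = -48, attained at (1, 4).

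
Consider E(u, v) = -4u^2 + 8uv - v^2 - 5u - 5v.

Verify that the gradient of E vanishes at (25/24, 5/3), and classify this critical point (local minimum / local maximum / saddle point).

saddle point

∇E = (-8u + 8v - 5, 8u - 2v - 5); substituting (25/24, 5/3) gives ∇E = (0, 0), so (25/24, 5/3) is indeed a critical point.
The Hessian of E is constant: H = [[-8, 8], [8, -2]].
det(H) = (-8)·(-2) − 8² = -48.
Since det(H) < 0, H is indefinite and the critical point is a saddle point.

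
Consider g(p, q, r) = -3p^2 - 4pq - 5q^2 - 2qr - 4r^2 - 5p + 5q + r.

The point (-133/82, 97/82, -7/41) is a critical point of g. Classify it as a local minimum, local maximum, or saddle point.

local maximum

The Hessian is constant: H = [[-6, -4, 0], [-4, -10, -2], [0, -2, -8]].
Leading principal minors: Δ₁ = -6, Δ₂ = 44, Δ₃ = -328.
The minors alternate sign starting negative (−, +, −), so H is negative definite: a local maximum.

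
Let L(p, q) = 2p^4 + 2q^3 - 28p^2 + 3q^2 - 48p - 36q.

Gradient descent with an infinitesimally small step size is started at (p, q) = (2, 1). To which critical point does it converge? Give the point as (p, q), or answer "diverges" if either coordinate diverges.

L is separable, so gradient descent decouples: p follows -∂L/∂p, q follows -∂L/∂q.
∂L/∂p = 8(p - 3)(p + 1)(p + 2); at p=2 this is -96, so p increases.
∂L/∂q = 6(q - 2)(q + 3); at q=1 this is -24, so q increases.
p converges to its nearest critical value 3 (a local min of the p-part); q converges to 2. The iterate converges to (3, 2).

(3, 2)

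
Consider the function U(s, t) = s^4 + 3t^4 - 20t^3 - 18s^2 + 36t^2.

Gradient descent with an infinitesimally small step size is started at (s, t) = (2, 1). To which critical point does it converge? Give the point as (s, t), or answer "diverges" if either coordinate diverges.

(3, 0)

U is separable, so gradient descent decouples: s follows -∂U/∂s, t follows -∂U/∂t.
∂U/∂s = 4s(s - 3)(s + 3); at s=2 this is -40, so s increases.
∂U/∂t = 12t(t - 3)(t - 2); at t=1 this is 24, so t decreases.
s converges to its nearest critical value 3 (a local min of the s-part); t converges to 0. The iterate converges to (3, 0).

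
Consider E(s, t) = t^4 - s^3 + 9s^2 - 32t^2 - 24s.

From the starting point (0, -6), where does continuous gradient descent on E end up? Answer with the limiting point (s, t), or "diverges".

E is separable, so gradient descent decouples: s follows -∂E/∂s, t follows -∂E/∂t.
∂E/∂s = -3(s - 4)(s - 2); at s=0 this is -24, so s increases.
∂E/∂t = 4t(t - 4)(t + 4); at t=-6 this is -480, so t increases.
s converges to its nearest critical value 2 (a local min of the s-part); t converges to -4. The iterate converges to (2, -4).

(2, -4)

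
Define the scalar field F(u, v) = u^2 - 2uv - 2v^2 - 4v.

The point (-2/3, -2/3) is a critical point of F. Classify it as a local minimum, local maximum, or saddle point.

The Hessian of F is constant: H = [[2, -2], [-2, -4]].
det(H) = 2·(-4) − (-2)² = -12.
Since det(H) < 0, H is indefinite and the critical point is a saddle point.

saddle point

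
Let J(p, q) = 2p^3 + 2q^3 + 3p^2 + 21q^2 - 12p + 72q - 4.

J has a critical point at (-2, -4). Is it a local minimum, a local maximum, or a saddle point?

local maximum

The mixed partial ∂²J/∂p∂q is 0, so the Hessian at any point is diag(J_pp, J_qq) = diag(6(2p + 1), 6(2q + 7)).
At (-2, -4): H = diag(-18, -6).
Both eigenvalues are negative, so H is negative definite: a local maximum.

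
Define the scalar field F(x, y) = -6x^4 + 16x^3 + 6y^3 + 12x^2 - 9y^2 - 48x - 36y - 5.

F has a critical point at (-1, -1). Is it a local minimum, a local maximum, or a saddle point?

The mixed partial ∂²F/∂x∂y is 0, so the Hessian at any point is diag(F_xx, F_yy) = diag(24(-3x^2 + 4x + 1), 18(2y - 1)).
At (-1, -1): H = diag(-144, -54).
Both eigenvalues are negative, so H is negative definite: a local maximum.

local maximum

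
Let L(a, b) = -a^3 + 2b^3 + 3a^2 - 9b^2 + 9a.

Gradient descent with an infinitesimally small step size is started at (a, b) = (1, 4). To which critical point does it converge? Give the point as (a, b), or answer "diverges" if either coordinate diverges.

L is separable, so gradient descent decouples: a follows -∂L/∂a, b follows -∂L/∂b.
∂L/∂a = -3(a - 3)(a + 1); at a=1 this is 12, so a decreases.
∂L/∂b = 6b(b - 3); at b=4 this is 24, so b decreases.
a converges to its nearest critical value -1 (a local min of the a-part); b converges to 3. The iterate converges to (-1, 3).

(-1, 3)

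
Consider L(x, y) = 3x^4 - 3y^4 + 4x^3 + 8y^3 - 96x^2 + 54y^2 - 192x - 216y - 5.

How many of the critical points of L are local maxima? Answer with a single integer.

2

L separates as a function of x plus a function of y, so ∇L=0 decouples.
∂L/∂x = 12(x - 4)(x + 1)(x + 4) = 0 at x ∈ {-4, -1, 4}; ∂L/∂y = -12(y - 3)(y - 2)(y + 3) = 0 at y ∈ {-3, 2, 3}.
The Hessian is diagonal: diag(L_xx, L_yy). Second derivatives: L_xx(-4)=288, L_xx(-1)=-180, L_xx(4)=480; L_yy(-3)=-360, L_yy(2)=60, L_yy(3)=-72.
Local maxima occur where both diagonal entries negative: (-1, -3), (-1, 3). Count: 2.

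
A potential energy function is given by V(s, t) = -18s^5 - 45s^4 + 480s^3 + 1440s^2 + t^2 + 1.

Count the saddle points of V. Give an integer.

2

V separates as a function of s plus a function of t, so ∇V=0 decouples.
∂V/∂s = -90s(s - 4)(s + 2)(s + 4) = 0 at s ∈ {-4, -2, 0, 4}; ∂V/∂t = 2t = 0 at t ∈ {0}.
The Hessian is diagonal: diag(V_ss, V_tt). Second derivatives: V_ss(-4)=5760, V_ss(-2)=-2160, V_ss(0)=2880, V_ss(4)=-17280; V_tt(0)=2.
Saddle points occur where the two diagonal entries have opposite signs: (-2, 0), (4, 0). Count: 2.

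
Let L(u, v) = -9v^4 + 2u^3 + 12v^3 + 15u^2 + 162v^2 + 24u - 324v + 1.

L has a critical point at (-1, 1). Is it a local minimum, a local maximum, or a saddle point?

The mixed partial ∂²L/∂u∂v is 0, so the Hessian at any point is diag(L_uu, L_vv) = diag(6(2u + 5), 36(-3v^2 + 2v + 9)).
At (-1, 1): H = diag(18, 288).
Both eigenvalues are positive, so H is positive definite: a local minimum.

local minimum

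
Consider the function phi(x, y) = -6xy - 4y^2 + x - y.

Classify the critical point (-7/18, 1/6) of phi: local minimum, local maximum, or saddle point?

saddle point

The Hessian of phi is constant: H = [[0, -6], [-6, -8]].
det(H) = 0·(-8) − (-6)² = -36.
Since det(H) < 0, H is indefinite and the critical point is a saddle point.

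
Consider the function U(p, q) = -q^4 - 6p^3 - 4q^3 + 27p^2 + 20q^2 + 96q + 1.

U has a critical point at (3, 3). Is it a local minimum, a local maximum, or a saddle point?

local maximum

The mixed partial ∂²U/∂p∂q is 0, so the Hessian at any point is diag(U_pp, U_qq) = diag(18(-2p + 3), 4(-3q^2 - 6q + 10)).
At (3, 3): H = diag(-54, -140).
Both eigenvalues are negative, so H is negative definite: a local maximum.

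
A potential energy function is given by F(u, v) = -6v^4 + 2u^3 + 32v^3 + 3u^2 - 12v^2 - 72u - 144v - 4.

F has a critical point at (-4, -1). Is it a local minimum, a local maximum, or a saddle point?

The mixed partial ∂²F/∂u∂v is 0, so the Hessian at any point is diag(F_uu, F_vv) = diag(6(2u + 1), 24(-3v^2 + 8v - 1)).
At (-4, -1): H = diag(-42, -288).
Both eigenvalues are negative, so H is negative definite: a local maximum.

local maximum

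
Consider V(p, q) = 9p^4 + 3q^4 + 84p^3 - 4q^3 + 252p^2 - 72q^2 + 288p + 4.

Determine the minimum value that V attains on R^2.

V(p,q) separates as A(p) + B(q) + 4, so its minimum is min A + min B + 4.
A'(p) = 36(p + 1)(p + 2)(p + 4) vanishes at p ∈ {-4, -2, -1}; B'(q) = 12q(q - 4)(q + 3) vanishes at q ∈ {-3, 0, 4}.
Local minima of A (where A''>0): A(-4)=-192, A(-1)=-111. Local minima of B: B(-3)=-297, B(4)=-640.
So the global minimum of V is A(-4) + B(4) + 4 = -192 − 640 + 4 = -828, attained at (-4, 4).

-828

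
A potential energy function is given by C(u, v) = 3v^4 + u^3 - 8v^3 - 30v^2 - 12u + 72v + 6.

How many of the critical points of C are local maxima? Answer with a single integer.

1

C separates as a function of u plus a function of v, so ∇C=0 decouples.
∂C/∂u = 3(u - 2)(u + 2) = 0 at u ∈ {-2, 2}; ∂C/∂v = 12(v - 3)(v - 1)(v + 2) = 0 at v ∈ {-2, 1, 3}.
The Hessian is diagonal: diag(C_uu, C_vv). Second derivatives: C_uu(-2)=-12, C_uu(2)=12; C_vv(-2)=180, C_vv(1)=-72, C_vv(3)=120.
Local maxima occur where both diagonal entries negative: (-2, 1). Count: 1.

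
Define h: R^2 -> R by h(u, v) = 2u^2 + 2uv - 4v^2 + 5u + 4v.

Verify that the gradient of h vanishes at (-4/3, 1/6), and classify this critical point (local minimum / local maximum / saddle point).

saddle point

∇h = (4u + 2v + 5, 2u - 8v + 4); substituting (-4/3, 1/6) gives ∇h = (0, 0), so (-4/3, 1/6) is indeed a critical point.
The Hessian of h is constant: H = [[4, 2], [2, -8]].
det(H) = 4·(-8) − 2² = -36.
Since det(H) < 0, H is indefinite and the critical point is a saddle point.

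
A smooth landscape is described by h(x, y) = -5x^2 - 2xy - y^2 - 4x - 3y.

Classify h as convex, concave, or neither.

h is quadratic, so its Hessian is the constant matrix H = [[-10, -2], [-2, -2]].
det(H) = 16, tr(H) = -12.
det(H) > 0 and tr(H) < 0, so H is negative definite everywhere: concave.

concave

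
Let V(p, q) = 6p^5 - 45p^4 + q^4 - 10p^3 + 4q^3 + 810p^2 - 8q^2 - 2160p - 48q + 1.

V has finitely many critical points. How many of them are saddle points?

6

V separates as a function of p plus a function of q, so ∇V=0 decouples.
∂V/∂p = 30(p - 4)(p - 3)(p - 2)(p + 3) = 0 at p ∈ {-3, 2, 3, 4}; ∂V/∂q = 4(q - 2)(q + 2)(q + 3) = 0 at q ∈ {-3, -2, 2}.
The Hessian is diagonal: diag(V_pp, V_qq). Second derivatives: V_pp(-3)=-6300, V_pp(2)=300, V_pp(3)=-180, V_pp(4)=420; V_qq(-3)=20, V_qq(-2)=-16, V_qq(2)=80.
Saddle points occur where the two diagonal entries have opposite signs: (-3, -3), (-3, 2), (2, -2), (3, -3), (3, 2), (4, -2). Count: 6.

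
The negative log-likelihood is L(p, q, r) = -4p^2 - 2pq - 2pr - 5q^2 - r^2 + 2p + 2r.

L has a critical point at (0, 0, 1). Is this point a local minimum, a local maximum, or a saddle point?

The Hessian is constant: H = [[-8, -2, -2], [-2, -10, 0], [-2, 0, -2]].
Leading principal minors: Δ₁ = -8, Δ₂ = 76, Δ₃ = -112.
The minors alternate sign starting negative (−, +, −), so H is negative definite: a local maximum.

local maximum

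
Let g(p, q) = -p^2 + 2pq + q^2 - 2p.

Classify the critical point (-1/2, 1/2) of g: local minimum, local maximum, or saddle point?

saddle point

The Hessian of g is constant: H = [[-2, 2], [2, 2]].
det(H) = (-2)·2 − 2² = -8.
Since det(H) < 0, H is indefinite and the critical point is a saddle point.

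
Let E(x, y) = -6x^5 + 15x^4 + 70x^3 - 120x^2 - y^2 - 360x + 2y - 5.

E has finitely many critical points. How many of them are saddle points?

2

E separates as a function of x plus a function of y, so ∇E=0 decouples.
∂E/∂x = -30(x - 3)(x - 2)(x + 1)(x + 2) = 0 at x ∈ {-2, -1, 2, 3}; ∂E/∂y = -2(y - 1) = 0 at y ∈ {1}.
The Hessian is diagonal: diag(E_xx, E_yy). Second derivatives: E_xx(-2)=600, E_xx(-1)=-360, E_xx(2)=360, E_xx(3)=-600; E_yy(1)=-2.
Saddle points occur where the two diagonal entries have opposite signs: (-2, 1), (2, 1). Count: 2.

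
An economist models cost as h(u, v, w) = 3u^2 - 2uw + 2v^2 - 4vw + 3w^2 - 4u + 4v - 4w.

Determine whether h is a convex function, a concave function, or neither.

h is quadratic, so its Hessian is the constant matrix H = [[6, 0, -2], [0, 4, -4], [-2, -4, 6]].
Leading principal minors: 6, 24, 32.
All positive ⇒ H ≻ 0 ⇒ convex.

convex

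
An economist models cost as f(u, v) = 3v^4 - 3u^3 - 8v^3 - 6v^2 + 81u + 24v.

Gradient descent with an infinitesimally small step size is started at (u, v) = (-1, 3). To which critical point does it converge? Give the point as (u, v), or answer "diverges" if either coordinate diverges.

(-3, 2)

f is separable, so gradient descent decouples: u follows -∂f/∂u, v follows -∂f/∂v.
∂f/∂u = -9(u - 3)(u + 3); at u=-1 this is 72, so u decreases.
∂f/∂v = 12(v - 2)(v - 1)(v + 1); at v=3 this is 96, so v decreases.
u converges to its nearest critical value -3 (a local min of the u-part); v converges to 2. The iterate converges to (-3, 2).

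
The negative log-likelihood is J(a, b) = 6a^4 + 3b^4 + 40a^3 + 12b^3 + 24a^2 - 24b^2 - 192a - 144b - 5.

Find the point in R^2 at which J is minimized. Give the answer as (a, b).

J(a,b) separates as P(a) + Q(b) − 5, so its minimum is min P + min Q − 5.
P'(a) = 24(a - 1)(a + 2)(a + 4) vanishes at a ∈ {-4, -2, 1}; Q'(b) = 12(b - 2)(b + 2)(b + 3) vanishes at b ∈ {-3, -2, 2}.
Local minima of P (where P''>0): P(-4)=128, P(1)=-122. Local minima of Q: Q(-3)=135, Q(2)=-240.
So the global minimum of J is P(1) + Q(2) − 5 = -122 − 240 − 5 = -367, attained at (1, 2).

(1, 2)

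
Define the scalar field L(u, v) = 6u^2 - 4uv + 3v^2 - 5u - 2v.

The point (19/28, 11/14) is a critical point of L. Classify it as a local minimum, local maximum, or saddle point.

local minimum

The Hessian of L is constant: H = [[12, -4], [-4, 6]].
det(H) = 12·6 − (-4)² = 56.
det(H) > 0 and tr(H) = 18 > 0, so H is positive definite and the point is a local minimum.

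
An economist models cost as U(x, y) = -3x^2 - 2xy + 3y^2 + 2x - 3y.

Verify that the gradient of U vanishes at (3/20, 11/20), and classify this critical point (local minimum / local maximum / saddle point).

∇U = (-6x - 2y + 2, -2x + 6y - 3); substituting (3/20, 11/20) gives ∇U = (0, 0), so (3/20, 11/20) is indeed a critical point.
The Hessian of U is constant: H = [[-6, -2], [-2, 6]].
det(H) = (-6)·6 − (-2)² = -40.
Since det(H) < 0, H is indefinite and the critical point is a saddle point.

saddle point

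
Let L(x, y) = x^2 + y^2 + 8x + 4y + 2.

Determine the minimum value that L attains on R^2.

L(x,y) separates as P(x) + Q(y) + 2, so its minimum is min P + min Q + 2.
P'(x) = 2x + 8 vanishes at x ∈ {-4}; Q'(y) = 2y + 4 vanishes at y ∈ {-2}.
Local minima of P (where P''>0): P(-4)=-16. Local minima of Q: Q(-2)=-4.
So the global minimum of L is P(-4) + Q(-2) + 2 = -16 − 4 + 2 = -18, attained at (-4, -2).

-18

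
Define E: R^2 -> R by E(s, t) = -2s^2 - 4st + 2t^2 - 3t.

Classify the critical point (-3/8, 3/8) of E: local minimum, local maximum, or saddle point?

saddle point

The Hessian of E is constant: H = [[-4, -4], [-4, 4]].
det(H) = (-4)·4 − (-4)² = -32.
Since det(H) < 0, H is indefinite and the critical point is a saddle point.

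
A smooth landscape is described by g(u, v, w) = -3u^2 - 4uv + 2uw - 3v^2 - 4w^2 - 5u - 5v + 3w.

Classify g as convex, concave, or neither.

concave

g is quadratic, so its Hessian is the constant matrix H = [[-6, -4, 2], [-4, -6, 0], [2, 0, -8]].
Leading principal minors: -6, 20, -136.
Signs alternate −, +, − ⇒ H ≺ 0 ⇒ concave.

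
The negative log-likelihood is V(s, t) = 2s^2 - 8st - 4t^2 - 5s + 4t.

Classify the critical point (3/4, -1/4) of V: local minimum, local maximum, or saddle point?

The Hessian of V is constant: H = [[4, -8], [-8, -8]].
det(H) = 4·(-8) − (-8)² = -96.
Since det(H) < 0, H is indefinite and the critical point is a saddle point.

saddle point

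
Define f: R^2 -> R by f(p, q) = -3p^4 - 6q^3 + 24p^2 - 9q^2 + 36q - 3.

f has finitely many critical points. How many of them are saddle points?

3

f separates as a function of p plus a function of q, so ∇f=0 decouples.
∂f/∂p = -12p(p - 2)(p + 2) = 0 at p ∈ {-2, 0, 2}; ∂f/∂q = -18(q - 1)(q + 2) = 0 at q ∈ {-2, 1}.
The Hessian is diagonal: diag(f_pp, f_qq). Second derivatives: f_pp(-2)=-96, f_pp(0)=48, f_pp(2)=-96; f_qq(-2)=54, f_qq(1)=-54.
Saddle points occur where the two diagonal entries have opposite signs: (-2, -2), (0, 1), (2, -2). Count: 3.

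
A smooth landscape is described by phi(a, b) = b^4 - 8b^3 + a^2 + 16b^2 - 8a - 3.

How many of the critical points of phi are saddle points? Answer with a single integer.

phi separates as a function of a plus a function of b, so ∇phi=0 decouples.
∂phi/∂a = 2(a - 4) = 0 at a ∈ {4}; ∂phi/∂b = 4b(b - 4)(b - 2) = 0 at b ∈ {0, 2, 4}.
The Hessian is diagonal: diag(phi_aa, phi_bb). Second derivatives: phi_aa(4)=2; phi_bb(0)=32, phi_bb(2)=-16, phi_bb(4)=32.
Saddle points occur where the two diagonal entries have opposite signs: (4, 2). Count: 1.

1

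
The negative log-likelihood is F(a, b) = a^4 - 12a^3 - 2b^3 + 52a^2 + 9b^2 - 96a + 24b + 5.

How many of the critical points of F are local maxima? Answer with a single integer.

F separates as a function of a plus a function of b, so ∇F=0 decouples.
∂F/∂a = 4(a - 4)(a - 3)(a - 2) = 0 at a ∈ {2, 3, 4}; ∂F/∂b = -6(b - 4)(b + 1) = 0 at b ∈ {-1, 4}.
The Hessian is diagonal: diag(F_aa, F_bb). Second derivatives: F_aa(2)=8, F_aa(3)=-4, F_aa(4)=8; F_bb(-1)=30, F_bb(4)=-30.
Local maxima occur where both diagonal entries negative: (3, 4). Count: 1.

1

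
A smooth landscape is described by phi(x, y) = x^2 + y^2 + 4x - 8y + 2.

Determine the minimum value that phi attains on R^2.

-18

phi(x,y) separates as P(x) + Q(y) + 2, so its minimum is min P + min Q + 2.
P'(x) = 2x + 4 vanishes at x ∈ {-2}; Q'(y) = 2y - 8 vanishes at y ∈ {4}.
Local minima of P (where P''>0): P(-2)=-4. Local minima of Q: Q(4)=-16.
So the global minimum of phi is P(-2) + Q(4) + 2 = -4 − 16 + 2 = -18, attained at (-2, 4).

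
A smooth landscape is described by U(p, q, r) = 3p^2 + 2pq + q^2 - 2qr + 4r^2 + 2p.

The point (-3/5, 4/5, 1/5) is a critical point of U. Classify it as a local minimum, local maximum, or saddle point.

local minimum

The Hessian is constant: H = [[6, 2, 0], [2, 2, -2], [0, -2, 8]].
Leading principal minors: Δ₁ = 6, Δ₂ = 8, Δ₃ = 40.
All leading minors are positive, so H is positive definite: a local minimum.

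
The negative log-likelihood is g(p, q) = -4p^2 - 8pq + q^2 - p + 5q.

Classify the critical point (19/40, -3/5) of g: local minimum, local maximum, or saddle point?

The Hessian of g is constant: H = [[-8, -8], [-8, 2]].
det(H) = (-8)·2 − (-8)² = -80.
Since det(H) < 0, H is indefinite and the critical point is a saddle point.

saddle point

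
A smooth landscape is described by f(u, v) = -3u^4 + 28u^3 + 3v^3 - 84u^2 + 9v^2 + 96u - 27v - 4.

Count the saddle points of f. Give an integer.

f separates as a function of u plus a function of v, so ∇f=0 decouples.
∂f/∂u = -12(u - 4)(u - 2)(u - 1) = 0 at u ∈ {1, 2, 4}; ∂f/∂v = 9(v - 1)(v + 3) = 0 at v ∈ {-3, 1}.
The Hessian is diagonal: diag(f_uu, f_vv). Second derivatives: f_uu(1)=-36, f_uu(2)=24, f_uu(4)=-72; f_vv(-3)=-36, f_vv(1)=36.
Saddle points occur where the two diagonal entries have opposite signs: (1, 1), (2, -3), (4, 1). Count: 3.

3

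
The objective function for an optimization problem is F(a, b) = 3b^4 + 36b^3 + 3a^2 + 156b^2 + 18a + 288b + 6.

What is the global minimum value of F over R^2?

F(a,b) separates as P(a) + Q(b) + 6, so its minimum is min P + min Q + 6.
P'(a) = 6a + 18 vanishes at a ∈ {-3}; Q'(b) = 12(b + 2)(b + 3)(b + 4) vanishes at b ∈ {-4, -3, -2}.
Local minima of P (where P''>0): P(-3)=-27. Local minima of Q: Q(-4)=-192, Q(-2)=-192.
So the global minimum of F is P(-3) + Q(-4) + 6 = -27 − 192 + 6 = -213, attained at (-3, -4).

-213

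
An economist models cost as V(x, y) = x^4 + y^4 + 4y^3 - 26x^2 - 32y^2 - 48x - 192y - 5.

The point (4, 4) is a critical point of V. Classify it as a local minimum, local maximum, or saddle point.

local minimum

The mixed partial ∂²V/∂x∂y is 0, so the Hessian at any point is diag(V_xx, V_yy) = diag(4(3x^2 - 13), 4(3y^2 + 6y - 16)).
At (4, 4): H = diag(140, 224).
Both eigenvalues are positive, so H is positive definite: a local minimum.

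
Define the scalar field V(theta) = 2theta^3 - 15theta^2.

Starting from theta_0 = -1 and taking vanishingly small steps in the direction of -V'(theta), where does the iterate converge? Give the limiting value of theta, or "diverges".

diverges

V'(theta) = 6theta(theta - 5), so V'(-1) = 36.
Gradient descent moves in the -V' direction, i.e. theta is decreasing.
There is no critical point below theta=-1, and V' keeps the same sign, so the iterate runs off to −∞.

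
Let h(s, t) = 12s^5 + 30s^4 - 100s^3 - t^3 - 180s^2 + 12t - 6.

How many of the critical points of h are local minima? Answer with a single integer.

2

h separates as a function of s plus a function of t, so ∇h=0 decouples.
∂h/∂s = 60s(s - 2)(s + 1)(s + 3) = 0 at s ∈ {-3, -1, 0, 2}; ∂h/∂t = -3(t - 2)(t + 2) = 0 at t ∈ {-2, 2}.
The Hessian is diagonal: diag(h_ss, h_tt). Second derivatives: h_ss(-3)=-1800, h_ss(-1)=360, h_ss(0)=-360, h_ss(2)=1800; h_tt(-2)=12, h_tt(2)=-12.
Local minima occur where both diagonal entries positive: (-1, -2), (2, -2). Count: 2.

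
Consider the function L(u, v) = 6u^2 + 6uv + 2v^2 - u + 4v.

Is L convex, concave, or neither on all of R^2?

L is quadratic, so its Hessian is the constant matrix H = [[12, 6], [6, 4]].
det(H) = 12, tr(H) = 16.
det(H) > 0 and tr(H) > 0, so H is positive definite everywhere: convex.

convex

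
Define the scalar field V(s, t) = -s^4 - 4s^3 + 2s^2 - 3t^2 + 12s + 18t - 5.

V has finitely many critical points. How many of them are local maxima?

V separates as a function of s plus a function of t, so ∇V=0 decouples.
∂V/∂s = -4(s - 1)(s + 1)(s + 3) = 0 at s ∈ {-3, -1, 1}; ∂V/∂t = -6(t - 3) = 0 at t ∈ {3}.
The Hessian is diagonal: diag(V_ss, V_tt). Second derivatives: V_ss(-3)=-32, V_ss(-1)=16, V_ss(1)=-32; V_tt(3)=-6.
Local maxima occur where both diagonal entries negative: (-3, 3), (1, 3). Count: 2.

2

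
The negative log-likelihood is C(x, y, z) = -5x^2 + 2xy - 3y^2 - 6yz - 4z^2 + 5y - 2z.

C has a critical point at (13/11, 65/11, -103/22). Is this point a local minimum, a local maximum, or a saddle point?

The Hessian is constant: H = [[-10, 2, 0], [2, -6, -6], [0, -6, -8]].
Leading principal minors: Δ₁ = -10, Δ₂ = 56, Δ₃ = -88.
The minors alternate sign starting negative (−, +, −), so H is negative definite: a local maximum.

local maximum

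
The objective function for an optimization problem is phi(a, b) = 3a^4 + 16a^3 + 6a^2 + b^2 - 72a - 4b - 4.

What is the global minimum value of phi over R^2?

-55

phi(a,b) separates as P(a) + Q(b) − 4, so its minimum is min P + min Q − 4.
P'(a) = 12(a - 1)(a + 2)(a + 3) vanishes at a ∈ {-3, -2, 1}; Q'(b) = 2b - 4 vanishes at b ∈ {2}.
Local minima of P (where P''>0): P(-3)=81, P(1)=-47. Local minima of Q: Q(2)=-4.
So the global minimum of phi is P(1) + Q(2) − 4 = -47 − 4 − 4 = -55, attained at (1, 2).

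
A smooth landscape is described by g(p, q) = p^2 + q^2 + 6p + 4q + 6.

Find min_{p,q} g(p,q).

g(p,q) separates as A(p) + B(q) + 6, so its minimum is min A + min B + 6.
A'(p) = 2p + 6 vanishes at p ∈ {-3}; B'(q) = 2q + 4 vanishes at q ∈ {-2}.
Local minima of A (where A''>0): A(-3)=-9. Local minima of B: B(-2)=-4.
So the global minimum of g is A(-3) + B(-2) + 6 = -9 − 4 + 6 = -7, attained at (-3, -2).

-7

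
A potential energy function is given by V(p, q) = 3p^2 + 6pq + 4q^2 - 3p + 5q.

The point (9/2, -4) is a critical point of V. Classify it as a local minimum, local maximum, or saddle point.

The Hessian of V is constant: H = [[6, 6], [6, 8]].
det(H) = 6·8 − 6² = 12.
det(H) > 0 and tr(H) = 14 > 0, so H is positive definite and the point is a local minimum.

local minimum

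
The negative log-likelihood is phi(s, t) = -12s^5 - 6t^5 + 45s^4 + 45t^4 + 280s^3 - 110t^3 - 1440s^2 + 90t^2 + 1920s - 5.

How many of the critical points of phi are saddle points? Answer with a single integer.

8

phi separates as a function of s plus a function of t, so ∇phi=0 decouples.
∂phi/∂s = -60(s - 4)(s - 2)(s - 1)(s + 4) = 0 at s ∈ {-4, 1, 2, 4}; ∂phi/∂t = -30t(t - 3)(t - 2)(t - 1) = 0 at t ∈ {0, 1, 2, 3}.
The Hessian is diagonal: diag(phi_ss, phi_tt). Second derivatives: phi_ss(-4)=14400, phi_ss(1)=-900, phi_ss(2)=720, phi_ss(4)=-2880; phi_tt(0)=180, phi_tt(1)=-60, phi_tt(2)=60, phi_tt(3)=-180.
Saddle points occur where the two diagonal entries have opposite signs: (-4, 1), (-4, 3), (1, 0), (1, 2), (2, 1), (2, 3), (4, 0), (4, 2). Count: 8.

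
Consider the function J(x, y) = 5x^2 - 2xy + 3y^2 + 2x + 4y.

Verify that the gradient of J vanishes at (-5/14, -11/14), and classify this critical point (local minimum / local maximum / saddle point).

local minimum

∇J = (10x - 2y + 2, -2x + 6y + 4); substituting (-5/14, -11/14) gives ∇J = (0, 0), so (-5/14, -11/14) is indeed a critical point.
The Hessian of J is constant: H = [[10, -2], [-2, 6]].
det(H) = 10·6 − (-2)² = 56.
det(H) > 0 and tr(H) = 16 > 0, so H is positive definite and the point is a local minimum.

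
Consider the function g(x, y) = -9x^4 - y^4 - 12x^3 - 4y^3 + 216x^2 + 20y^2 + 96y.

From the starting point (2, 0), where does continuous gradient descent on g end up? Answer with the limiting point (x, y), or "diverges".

(0, -2)

g is separable, so gradient descent decouples: x follows -∂g/∂x, y follows -∂g/∂y.
∂g/∂x = -36x(x - 3)(x + 4); at x=2 this is 432, so x decreases.
∂g/∂y = -4(y - 3)(y + 2)(y + 4); at y=0 this is 96, so y decreases.
x converges to its nearest critical value 0 (a local min of the x-part); y converges to -2. The iterate converges to (0, -2).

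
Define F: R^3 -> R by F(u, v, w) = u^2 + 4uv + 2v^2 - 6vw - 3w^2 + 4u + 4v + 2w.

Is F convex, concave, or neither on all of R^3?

neither

F is quadratic, so its Hessian is the constant matrix H = [[2, 4, 0], [4, 4, -6], [0, -6, -6]].
Leading principal minors: 2, -8, -24.
Neither pattern holds ⇒ H is indefinite ⇒ neither convex nor concave.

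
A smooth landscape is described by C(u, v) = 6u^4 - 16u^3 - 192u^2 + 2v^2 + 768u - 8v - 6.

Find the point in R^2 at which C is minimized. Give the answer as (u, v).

C(u,v) separates as P(u) + Q(v) − 6, so its minimum is min P + min Q − 6.
P'(u) = 24(u - 4)(u - 2)(u + 4) vanishes at u ∈ {-4, 2, 4}; Q'(v) = 4v - 8 vanishes at v ∈ {2}.
Local minima of P (where P''>0): P(-4)=-3584, P(4)=512. Local minima of Q: Q(2)=-8.
So the global minimum of C is P(-4) + Q(2) − 6 = -3584 − 8 − 6 = -3598, attained at (-4, 2).

(-4, 2)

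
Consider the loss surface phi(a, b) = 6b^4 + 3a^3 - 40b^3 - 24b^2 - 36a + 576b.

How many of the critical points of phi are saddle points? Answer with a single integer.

phi separates as a function of a plus a function of b, so ∇phi=0 decouples.
∂phi/∂a = 9(a - 2)(a + 2) = 0 at a ∈ {-2, 2}; ∂phi/∂b = 24(b - 4)(b - 3)(b + 2) = 0 at b ∈ {-2, 3, 4}.
The Hessian is diagonal: diag(phi_aa, phi_bb). Second derivatives: phi_aa(-2)=-36, phi_aa(2)=36; phi_bb(-2)=720, phi_bb(3)=-120, phi_bb(4)=144.
Saddle points occur where the two diagonal entries have opposite signs: (-2, -2), (-2, 4), (2, 3). Count: 3.

3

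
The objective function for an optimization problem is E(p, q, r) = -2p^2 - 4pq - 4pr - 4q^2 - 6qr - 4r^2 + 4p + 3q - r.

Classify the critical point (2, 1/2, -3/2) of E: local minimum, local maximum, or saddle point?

The Hessian is constant: H = [[-4, -4, -4], [-4, -8, -6], [-4, -6, -8]].
Leading principal minors: Δ₁ = -4, Δ₂ = 16, Δ₃ = -48.
The minors alternate sign starting negative (−, +, −), so H is negative definite: a local maximum.

local maximum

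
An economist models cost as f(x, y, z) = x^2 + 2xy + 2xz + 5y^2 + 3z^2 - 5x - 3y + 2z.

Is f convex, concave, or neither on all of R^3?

convex

f is quadratic, so its Hessian is the constant matrix H = [[2, 2, 2], [2, 10, 0], [2, 0, 6]].
Leading principal minors: 2, 16, 56.
All positive ⇒ H ≻ 0 ⇒ convex.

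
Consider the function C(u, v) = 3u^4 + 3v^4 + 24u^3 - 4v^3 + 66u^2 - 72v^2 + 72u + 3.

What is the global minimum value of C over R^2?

C(u,v) separates as P(u) + Q(v) + 3, so its minimum is min P + min Q + 3.
P'(u) = 12(u + 1)(u + 2)(u + 3) vanishes at u ∈ {-3, -2, -1}; Q'(v) = 12v(v - 4)(v + 3) vanishes at v ∈ {-3, 0, 4}.
Local minima of P (where P''>0): P(-3)=-27, P(-1)=-27. Local minima of Q: Q(-3)=-297, Q(4)=-640.
So the global minimum of C is P(-3) + Q(4) + 3 = -27 − 640 + 3 = -664, attained at (-3, 4).

-664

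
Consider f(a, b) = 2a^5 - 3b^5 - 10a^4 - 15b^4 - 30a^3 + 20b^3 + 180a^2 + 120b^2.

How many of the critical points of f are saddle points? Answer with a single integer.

8

f separates as a function of a plus a function of b, so ∇f=0 decouples.
∂f/∂a = 10a(a - 4)(a - 3)(a + 3) = 0 at a ∈ {-3, 0, 3, 4}; ∂f/∂b = -15b(b - 2)(b + 2)(b + 4) = 0 at b ∈ {-4, -2, 0, 2}.
The Hessian is diagonal: diag(f_aa, f_bb). Second derivatives: f_aa(-3)=-1260, f_aa(0)=360, f_aa(3)=-180, f_aa(4)=280; f_bb(-4)=720, f_bb(-2)=-240, f_bb(0)=240, f_bb(2)=-720.
Saddle points occur where the two diagonal entries have opposite signs: (-3, -4), (-3, 0), (0, -2), (0, 2), (3, -4), (3, 0), (4, -2), (4, 2). Count: 8.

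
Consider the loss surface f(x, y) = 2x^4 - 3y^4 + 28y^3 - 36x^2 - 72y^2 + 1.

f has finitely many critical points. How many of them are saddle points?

5

f separates as a function of x plus a function of y, so ∇f=0 decouples.
∂f/∂x = 8x(x - 3)(x + 3) = 0 at x ∈ {-3, 0, 3}; ∂f/∂y = -12y(y - 4)(y - 3) = 0 at y ∈ {0, 3, 4}.
The Hessian is diagonal: diag(f_xx, f_yy). Second derivatives: f_xx(-3)=144, f_xx(0)=-72, f_xx(3)=144; f_yy(0)=-144, f_yy(3)=36, f_yy(4)=-48.
Saddle points occur where the two diagonal entries have opposite signs: (-3, 0), (-3, 4), (0, 3), (3, 0), (3, 4). Count: 5.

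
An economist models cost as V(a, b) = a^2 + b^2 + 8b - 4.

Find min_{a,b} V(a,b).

V(a,b) separates as P(a) + Q(b) − 4, so its minimum is min P + min Q − 4.
P'(a) = 2a vanishes at a ∈ {0}; Q'(b) = 2b + 8 vanishes at b ∈ {-4}.
Local minima of P (where P''>0): P(0)=0. Local minima of Q: Q(-4)=-16.
So the global minimum of V is P(0) + Q(-4) − 4 = 0 − 16 − 4 = -20, attained at (0, -4).

-20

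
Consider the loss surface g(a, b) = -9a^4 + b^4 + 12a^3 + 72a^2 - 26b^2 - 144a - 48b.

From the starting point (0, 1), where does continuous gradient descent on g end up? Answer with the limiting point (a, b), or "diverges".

(1, 4)

g is separable, so gradient descent decouples: a follows -∂g/∂a, b follows -∂g/∂b.
∂g/∂a = -36(a - 2)(a - 1)(a + 2); at a=0 this is -144, so a increases.
∂g/∂b = 4(b - 4)(b + 1)(b + 3); at b=1 this is -96, so b increases.
a converges to its nearest critical value 1 (a local min of the a-part); b converges to 4. The iterate converges to (1, 4).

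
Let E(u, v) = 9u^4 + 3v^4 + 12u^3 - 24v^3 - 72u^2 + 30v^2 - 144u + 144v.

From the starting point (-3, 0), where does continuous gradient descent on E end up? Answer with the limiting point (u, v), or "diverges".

E is separable, so gradient descent decouples: u follows -∂E/∂u, v follows -∂E/∂v.
∂E/∂u = 36(u - 2)(u + 1)(u + 2); at u=-3 this is -360, so u increases.
∂E/∂v = 12(v - 4)(v - 3)(v + 1); at v=0 this is 144, so v decreases.
u converges to its nearest critical value -2 (a local min of the u-part); v converges to -1. The iterate converges to (-2, -1).

(-2, -1)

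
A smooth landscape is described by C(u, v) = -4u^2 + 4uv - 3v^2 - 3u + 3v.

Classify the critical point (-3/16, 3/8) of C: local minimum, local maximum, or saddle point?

The Hessian of C is constant: H = [[-8, 4], [4, -6]].
det(H) = (-8)·(-6) − 4² = 32.
det(H) > 0 and tr(H) = -14 < 0, so H is negative definite and the point is a local maximum.

local maximum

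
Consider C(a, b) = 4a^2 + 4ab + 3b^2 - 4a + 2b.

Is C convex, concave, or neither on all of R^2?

convex

C is quadratic, so its Hessian is the constant matrix H = [[8, 4], [4, 6]].
det(H) = 32, tr(H) = 14.
det(H) > 0 and tr(H) > 0, so H is positive definite everywhere: convex.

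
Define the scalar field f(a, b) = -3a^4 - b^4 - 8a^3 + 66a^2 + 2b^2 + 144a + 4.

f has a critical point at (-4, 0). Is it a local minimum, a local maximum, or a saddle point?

The mixed partial ∂²f/∂a∂b is 0, so the Hessian at any point is diag(f_aa, f_bb) = diag(12(-3a^2 - 4a + 11), 4(-3b^2 + 1)).
At (-4, 0): H = diag(-252, 4).
The eigenvalues have opposite signs, so H is indefinite: a saddle point.

saddle point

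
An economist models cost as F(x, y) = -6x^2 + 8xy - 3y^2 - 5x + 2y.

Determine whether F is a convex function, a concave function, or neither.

concave

F is quadratic, so its Hessian is the constant matrix H = [[-12, 8], [8, -6]].
det(H) = 8, tr(H) = -18.
det(H) > 0 and tr(H) < 0, so H is negative definite everywhere: concave.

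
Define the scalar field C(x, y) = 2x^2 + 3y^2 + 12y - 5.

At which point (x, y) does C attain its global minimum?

C(x,y) separates as P(x) + Q(y) − 5, so its minimum is min P + min Q − 5.
P'(x) = 4x vanishes at x ∈ {0}; Q'(y) = 6y + 12 vanishes at y ∈ {-2}.
Local minima of P (where P''>0): P(0)=0. Local minima of Q: Q(-2)=-12.
So the global minimum of C is P(0) + Q(-2) − 5 = 0 − 12 − 5 = -17, attained at (0, -2).

(0, -2)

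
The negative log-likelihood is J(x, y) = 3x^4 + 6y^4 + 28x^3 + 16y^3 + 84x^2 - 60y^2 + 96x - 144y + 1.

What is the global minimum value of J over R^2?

-367

J(x,y) separates as P(x) + Q(y) + 1, so its minimum is min P + min Q + 1.
P'(x) = 12(x + 1)(x + 2)(x + 4) vanishes at x ∈ {-4, -2, -1}; Q'(y) = 24(y - 2)(y + 1)(y + 3) vanishes at y ∈ {-3, -1, 2}.
Local minima of P (where P''>0): P(-4)=-64, P(-1)=-37. Local minima of Q: Q(-3)=-54, Q(2)=-304.
So the global minimum of J is P(-4) + Q(2) + 1 = -64 − 304 + 1 = -367, attained at (-4, 2).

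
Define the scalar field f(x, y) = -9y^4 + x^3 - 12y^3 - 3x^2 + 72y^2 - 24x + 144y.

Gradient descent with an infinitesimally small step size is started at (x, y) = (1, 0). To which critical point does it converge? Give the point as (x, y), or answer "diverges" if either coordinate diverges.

f is separable, so gradient descent decouples: x follows -∂f/∂x, y follows -∂f/∂y.
∂f/∂x = 3(x - 4)(x + 2); at x=1 this is -27, so x increases.
∂f/∂y = -36(y - 2)(y + 1)(y + 2); at y=0 this is 144, so y decreases.
x converges to its nearest critical value 4 (a local min of the x-part); y converges to -1. The iterate converges to (4, -1).

(4, -1)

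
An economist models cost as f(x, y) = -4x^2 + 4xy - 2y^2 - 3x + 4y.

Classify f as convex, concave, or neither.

f is quadratic, so its Hessian is the constant matrix H = [[-8, 4], [4, -4]].
det(H) = 16, tr(H) = -12.
det(H) > 0 and tr(H) < 0, so H is negative definite everywhere: concave.

concave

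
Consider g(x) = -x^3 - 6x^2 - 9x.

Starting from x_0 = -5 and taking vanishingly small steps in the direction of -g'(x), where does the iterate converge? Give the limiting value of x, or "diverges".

-3

g'(x) = -3(x + 1)(x + 3), so g'(-5) = -24.
Gradient descent moves in the -g' direction, i.e. x is increasing.
The nearest critical point in that direction is x = -3, where g'' = 6 > 0 (a local minimum). The iterate converges there.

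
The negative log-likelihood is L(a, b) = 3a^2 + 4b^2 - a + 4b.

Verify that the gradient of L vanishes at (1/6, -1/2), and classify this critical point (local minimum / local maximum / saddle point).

local minimum

∇L = (6a - 1, 8b + 4); substituting (1/6, -1/2) gives ∇L = (0, 0), so (1/6, -1/2) is indeed a critical point.
The Hessian of L is constant: H = [[6, 0], [0, 8]].
det(H) = 6·8 − 0² = 48.
det(H) > 0 and tr(H) = 14 > 0, so H is positive definite and the point is a local minimum.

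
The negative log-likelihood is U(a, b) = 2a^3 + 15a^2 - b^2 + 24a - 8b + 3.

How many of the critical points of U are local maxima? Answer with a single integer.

U separates as a function of a plus a function of b, so ∇U=0 decouples.
∂U/∂a = 6(a + 1)(a + 4) = 0 at a ∈ {-4, -1}; ∂U/∂b = -2(b + 4) = 0 at b ∈ {-4}.
The Hessian is diagonal: diag(U_aa, U_bb). Second derivatives: U_aa(-4)=-18, U_aa(-1)=18; U_bb(-4)=-2.
Local maxima occur where both diagonal entries negative: (-4, -4). Count: 1.

1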